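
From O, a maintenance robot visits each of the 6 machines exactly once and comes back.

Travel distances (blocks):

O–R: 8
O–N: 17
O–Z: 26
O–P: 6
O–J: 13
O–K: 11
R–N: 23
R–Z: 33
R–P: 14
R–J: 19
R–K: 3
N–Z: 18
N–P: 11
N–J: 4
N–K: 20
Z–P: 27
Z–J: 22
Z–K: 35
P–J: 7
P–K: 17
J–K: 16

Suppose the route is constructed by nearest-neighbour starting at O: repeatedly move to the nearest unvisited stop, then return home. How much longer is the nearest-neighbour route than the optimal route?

O: P=6, R=8, K=11, J=13, N=17, Z=26 ⇒ P
P: J=7, N=11, R=14, K=17, Z=27 ⇒ J
J: N=4, K=16, R=19, Z=22 ⇒ N
N: Z=18, K=20, R=23 ⇒ Z
Z: R=33, K=35 ⇒ R
R: K=3 ⇒ K
NN route O → P → J → N → Z → R → K → O costs 82.
Optimal: O → R → K → Z → N → J → P → O costs 81 (by enumerating all 360 distinct tours).
Excess = 82 − 81 = 1.

The nearest-neighbour route is 1 blocks longer than optimal.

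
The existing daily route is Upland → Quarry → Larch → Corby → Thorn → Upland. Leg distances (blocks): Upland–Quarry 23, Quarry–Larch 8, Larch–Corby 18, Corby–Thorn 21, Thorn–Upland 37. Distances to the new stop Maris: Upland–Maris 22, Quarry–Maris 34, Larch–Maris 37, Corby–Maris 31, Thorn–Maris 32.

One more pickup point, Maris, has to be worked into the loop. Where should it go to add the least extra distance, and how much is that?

+17 blocks — insert Maris between Thorn and Upland.

Insertion cost between consecutive stops i–j is d(i,Maris) + d(Maris,j) − d(i,j):
  between Upland and Quarry: 22 + 34 − 23 = 33
  between Quarry and Larch: 34 + 37 − 8 = 63
  between Larch and Corby: 37 + 31 − 18 = 50
  between Corby and Thorn: 31 + 32 − 21 = 42
  between Thorn and Upland: 32 + 22 − 37 = 17
Cheapest insertion is between Thorn and Upland, adding 17.
New total = 107 + 17 = 124.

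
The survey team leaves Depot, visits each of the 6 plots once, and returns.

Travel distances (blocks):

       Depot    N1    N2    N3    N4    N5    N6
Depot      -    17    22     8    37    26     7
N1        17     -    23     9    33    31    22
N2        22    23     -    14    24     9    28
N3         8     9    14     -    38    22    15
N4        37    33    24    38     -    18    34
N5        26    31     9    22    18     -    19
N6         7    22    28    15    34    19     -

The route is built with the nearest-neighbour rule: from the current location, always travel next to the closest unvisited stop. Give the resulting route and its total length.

From Depot: distances to unvisited — N6=7, N3=8, N1=17, N2=22, N5=26, N4=37. Nearest is N6 (7).
From N6: distances to unvisited — N3=15, N5=19, N1=22, N2=28, N4=34. Nearest is N3 (15).
From N3: distances to unvisited — N1=9, N2=14, N5=22, N4=38. Nearest is N1 (9).
From N1: distances to unvisited — N2=23, N5=31, N4=33. Nearest is N2 (23).
From N2: distances to unvisited — N5=9, N4=24. Nearest is N5 (9).
From N5: distances to unvisited — N4=18. Nearest is N4 (18).
Return N4→Depot: 37.
Total = 7 + 15 + 9 + 23 + 9 + 18 + 37 = 118.

Nearest-neighbour total = 118 blocks; route Depot → N6 → N3 → N1 → N2 → N5 → N4 → Depot.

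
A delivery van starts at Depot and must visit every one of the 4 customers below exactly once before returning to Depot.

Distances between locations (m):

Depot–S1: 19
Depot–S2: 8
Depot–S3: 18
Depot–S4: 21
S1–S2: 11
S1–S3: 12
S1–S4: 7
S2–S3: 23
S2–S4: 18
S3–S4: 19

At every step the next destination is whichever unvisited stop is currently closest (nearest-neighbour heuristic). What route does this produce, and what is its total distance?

From Depot: distances to unvisited — S2=8, S3=18, S1=19, S4=21. Nearest is S2 (8).
From S2: distances to unvisited — S1=11, S4=18, S3=23. Nearest is S1 (11).
From S1: distances to unvisited — S4=7, S3=12. Nearest is S4 (7).
From S4: distances to unvisited — S3=19. Nearest is S3 (19).
Return S3→Depot: 18.
Total = 8 + 11 + 7 + 19 + 18 = 63.

63 m along Depot → S2 → S1 → S4 → S3 → Depot.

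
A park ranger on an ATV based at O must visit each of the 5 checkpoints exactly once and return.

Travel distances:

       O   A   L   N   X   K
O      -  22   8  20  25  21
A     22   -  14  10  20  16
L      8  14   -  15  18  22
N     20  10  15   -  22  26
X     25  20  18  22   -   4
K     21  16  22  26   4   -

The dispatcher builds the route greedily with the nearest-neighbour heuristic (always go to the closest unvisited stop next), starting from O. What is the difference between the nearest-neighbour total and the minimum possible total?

The nearest-neighbour route is 3 longer than optimal.

From O: L=8, N=20, K=21, A=22, X=25 → choose L (8).
From L: A=14, N=15, X=18, K=22 → choose A (14).
From A: N=10, K=16, X=20 → choose N (10).
From N: X=22, K=26 → choose X (22).
From X: K=4 → choose K (4).
NN route O → L → A → N → X → K → O costs 79.
Optimal: O → L → X → K → A → N → O costs 76 (by enumerating all 60 distinct tours).
Excess = 79 − 76 = 3.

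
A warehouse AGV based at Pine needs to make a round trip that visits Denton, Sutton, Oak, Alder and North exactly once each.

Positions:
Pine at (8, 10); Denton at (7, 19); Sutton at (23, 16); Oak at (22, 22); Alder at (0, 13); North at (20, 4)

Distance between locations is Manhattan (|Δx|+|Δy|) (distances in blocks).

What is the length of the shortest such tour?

82 blocks — the shortest possible round trip.

With 5 stops there are 5!/2 = 60 distinct round trips (a route and its reverse cost the same).
Pine-Denton-Sutton-Oak-Alder-North-Pine: 10+19+7+31+29+18 = 114
Pine-Denton-Sutton-Oak-North-Alder-Pine: 10+19+7+20+29+11 = 96
Pine-Denton-Sutton-Alder-Oak-North-Pine: 10+19+26+31+20+18 = 124
Pine-Denton-Sutton-Alder-North-Oak-Pine: 10+19+26+29+20+26 = 130
Pine-Denton-Sutton-North-Oak-Alder-Pine: 10+19+15+20+31+11 = 106
Pine-Denton-Sutton-North-Alder-Oak-Pine: 10+19+15+29+31+26 = 130
Pine-Denton-Oak-Sutton-Alder-North-Pine: 10+18+7+26+29+18 = 108
Pine-Denton-Oak-Sutton-North-Alder-Pine: 10+18+7+15+29+11 = 90
Pine-Denton-Oak-Alder-Sutton-North-Pine: 10+18+31+26+15+18 = 118
Pine-Denton-Oak-Alder-North-Sutton-Pine: 10+18+31+29+15+21 = 124
Pine-Denton-Oak-North-Sutton-Alder-Pine: 10+18+20+15+26+11 = 100
Pine-Denton-Oak-North-Alder-Sutton-Pine: 10+18+20+29+26+21 = 124
Pine-Denton-Alder-Sutton-Oak-North-Pine: 10+13+26+7+20+18 = 94
Pine-Denton-Alder-Sutton-North-Oak-Pine: 10+13+26+15+20+26 = 110
… (46 more)
Pine-Alder-Denton-Oak-Sutton-North-Pine: 11+13+18+7+15+18 = 82  ← best
The minimum is 82.
One optimal route: Pine → Alder → Denton → Oak → Sutton → North → Pine (or its reverse).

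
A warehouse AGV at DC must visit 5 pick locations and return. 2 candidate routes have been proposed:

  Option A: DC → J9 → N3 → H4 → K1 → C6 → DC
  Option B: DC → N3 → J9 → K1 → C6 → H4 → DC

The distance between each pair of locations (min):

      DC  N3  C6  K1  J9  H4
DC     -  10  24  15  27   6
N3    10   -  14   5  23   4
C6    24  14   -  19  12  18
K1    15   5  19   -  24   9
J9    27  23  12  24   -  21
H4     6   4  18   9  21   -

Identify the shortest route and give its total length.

Option A: 27 + 23 + 4 + 9 + 19 + 24 = 106
Option B: 10 + 23 + 24 + 19 + 18 + 6 = 100

100 min — Option B is the shortest.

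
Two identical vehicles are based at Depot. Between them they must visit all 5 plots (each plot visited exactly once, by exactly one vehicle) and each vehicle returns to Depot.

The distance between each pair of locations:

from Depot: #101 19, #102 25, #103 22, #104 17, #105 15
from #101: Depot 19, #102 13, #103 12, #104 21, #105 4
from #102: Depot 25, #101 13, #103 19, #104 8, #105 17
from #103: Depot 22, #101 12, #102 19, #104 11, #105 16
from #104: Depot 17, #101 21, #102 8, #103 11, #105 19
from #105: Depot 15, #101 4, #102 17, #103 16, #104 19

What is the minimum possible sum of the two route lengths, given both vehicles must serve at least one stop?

101 — the smallest possible combined total.

Try each way of splitting the stops between the two vehicles (each non-empty) and, for each split, find the best tour for each vehicle:
  {#101} + {#102, #103, #104, #105}: 38 + 73 = 111
  {#102} + {#101, #103, #104, #105}: 50 + 59 = 109
  {#101, #102} + {#103, #104, #105}: 57 + 59 = 116
  {#103} + {#101, #102, #104, #105}: 44 + 57 = 101
  {#101, #103} + {#102, #104, #105}: 53 + 57 = 110
  {#102, #103} + {#101, #104, #105}: 66 + 57 = 123
  … (15 splits in total)
Best: vehicle 1 Depot → #103 → Depot = 44; vehicle 2 Depot → #104 → #102 → #101 → #105 → Depot = 57; combined 101.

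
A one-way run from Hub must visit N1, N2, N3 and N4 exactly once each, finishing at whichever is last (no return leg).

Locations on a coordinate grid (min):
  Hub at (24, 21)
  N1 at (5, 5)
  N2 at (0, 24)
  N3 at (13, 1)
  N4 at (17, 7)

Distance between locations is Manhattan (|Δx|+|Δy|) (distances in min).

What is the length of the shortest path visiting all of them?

Shortest open route: 67 min.

There are 4! = 24 possible orderings.
Hub→N1→N2→N3→N4: 35+24+36+10 = 105
Hub→N1→N2→N4→N3: 35+24+34+10 = 103
Hub→N1→N3→N2→N4: 35+12+36+34 = 117
Hub→N1→N3→N4→N2: 35+12+10+34 = 91
Hub→N1→N4→N2→N3: 35+14+34+36 = 119
Hub→N1→N4→N3→N2: 35+14+10+36 = 95
Hub→N2→N1→N3→N4: 27+24+12+10 = 73
Hub→N2→N1→N4→N3: 27+24+14+10 = 75
Hub→N2→N3→N1→N4: 27+36+12+14 = 89
Hub→N2→N3→N4→N1: 27+36+10+14 = 87
Hub→N2→N4→N1→N3: 27+34+14+12 = 87
Hub→N2→N4→N3→N1: 27+34+10+12 = 83
Hub→N3→N1→N2→N4: 31+12+24+34 = 101
Hub→N3→N1→N4→N2: 31+12+14+34 = 91
… (10 more)
Hub→N4→N3→N1→N2: 21+10+12+24 = 67  ← best
The minimum is 67.
One shortest path: Hub → N4 → N3 → N1 → N2.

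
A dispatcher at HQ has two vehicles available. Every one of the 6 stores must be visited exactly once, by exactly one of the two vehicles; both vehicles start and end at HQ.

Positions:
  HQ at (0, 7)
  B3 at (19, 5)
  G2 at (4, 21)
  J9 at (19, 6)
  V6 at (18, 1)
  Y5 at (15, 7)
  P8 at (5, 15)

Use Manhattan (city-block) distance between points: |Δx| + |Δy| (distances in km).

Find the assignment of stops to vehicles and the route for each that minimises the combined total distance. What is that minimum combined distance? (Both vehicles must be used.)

Minimum combined distance: 88 km.

Check every non-empty split of the stops between the two vehicles; for each half take its own optimal tour:
  {B3} + {G2, J9, V6, Y5, P8}: 42 + 78 = 120
  {G2} + {B3, J9, V6, Y5, P8}: 36 + 66 = 102
  {B3, G2} + {J9, V6, Y5, P8}: 70 + 66 = 136
  {J9} + {B3, G2, V6, Y5, P8}: 40 + 78 = 118
  {B3, J9} + {G2, V6, Y5, P8}: 42 + 76 = 118
  {G2, J9} + {B3, V6, Y5, P8}: 68 + 66 = 134
  … (31 splits in total)
  {B3, J9, V6, Y5} + {G2, P8}: 50 + 38 = 88  ← best
Best: vehicle 1 HQ → J9 → B3 → V6 → Y5 → HQ = 50; vehicle 2 HQ → G2 → P8 → HQ = 38; combined 88.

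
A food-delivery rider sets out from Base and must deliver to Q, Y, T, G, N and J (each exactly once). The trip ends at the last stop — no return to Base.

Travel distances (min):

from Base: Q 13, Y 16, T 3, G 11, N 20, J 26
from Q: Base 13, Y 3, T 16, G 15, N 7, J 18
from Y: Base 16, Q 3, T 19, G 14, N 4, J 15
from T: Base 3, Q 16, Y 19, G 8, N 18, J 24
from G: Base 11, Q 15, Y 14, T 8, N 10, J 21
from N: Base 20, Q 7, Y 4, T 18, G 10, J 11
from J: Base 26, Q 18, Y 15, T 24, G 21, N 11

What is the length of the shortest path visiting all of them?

There are 6! = 720 possible orderings.
Base→Q→Y→T→G→N→J: 13+3+19+8+10+11 = 64
Base→Q→Y→T→G→J→N: 13+3+19+8+21+11 = 75
Base→Q→Y→T→N→G→J: 13+3+19+18+10+21 = 84
Base→Q→Y→T→N→J→G: 13+3+19+18+11+21 = 85
Base→Q→Y→T→J→G→N: 13+3+19+24+21+10 = 90
Base→Q→Y→T→J→N→G: 13+3+19+24+11+10 = 80
Base→Q→Y→G→T→N→J: 13+3+14+8+18+11 = 67
Base→Q→Y→G→T→J→N: 13+3+14+8+24+11 = 73
… (712 more)
Base→T→G→Q→Y→N→J: 3+8+15+3+4+11 = 44  ← best
The minimum is 44.
One shortest path: Base → T → G → Q → Y → N → J.

Shortest open route: 44 min.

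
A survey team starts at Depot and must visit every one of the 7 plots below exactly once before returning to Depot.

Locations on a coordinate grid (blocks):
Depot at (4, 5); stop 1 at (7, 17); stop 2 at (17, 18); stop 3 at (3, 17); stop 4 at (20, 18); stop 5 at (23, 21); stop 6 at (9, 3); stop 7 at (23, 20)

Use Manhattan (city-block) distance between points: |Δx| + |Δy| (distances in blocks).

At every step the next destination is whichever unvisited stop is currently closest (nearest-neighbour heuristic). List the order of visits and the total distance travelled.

Nearest-neighbour total = 86 blocks; route Depot → stop 6 → stop 1 → stop 3 → stop 2 → stop 4 → stop 7 → stop 5 → Depot.

From Depot: distances to unvisited — stop 6=7, stop 3=13, stop 1=15, stop 2=26, stop 4=29, stop 7=34, stop 5=35. Nearest is stop 6 (7).
From stop 6: distances to unvisited — stop 1=16, stop 3=20, stop 2=23, stop 4=26, stop 7=31, stop 5=32. Nearest is stop 1 (16).
From stop 1: distances to unvisited — stop 3=4, stop 2=11, stop 4=14, stop 7=19, stop 5=20. Nearest is stop 3 (4).
From stop 3: distances to unvisited — stop 2=15, stop 4=18, stop 7=23, stop 5=24. Nearest is stop 2 (15).
From stop 2: distances to unvisited — stop 4=3, stop 7=8, stop 5=9. Nearest is stop 4 (3).
From stop 4: distances to unvisited — stop 7=5, stop 5=6. Nearest is stop 7 (5).
From stop 7: distances to unvisited — stop 5=1. Nearest is stop 5 (1).
Return stop 5→Depot: 35.
Total = 7 + 16 + 4 + 15 + 3 + 5 + 1 + 35 = 86.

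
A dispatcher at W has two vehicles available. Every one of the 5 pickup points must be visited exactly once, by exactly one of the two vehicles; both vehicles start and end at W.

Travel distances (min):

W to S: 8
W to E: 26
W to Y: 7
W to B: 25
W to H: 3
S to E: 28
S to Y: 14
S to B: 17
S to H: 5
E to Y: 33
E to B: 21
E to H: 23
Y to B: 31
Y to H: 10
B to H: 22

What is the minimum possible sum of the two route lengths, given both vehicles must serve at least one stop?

86 min — the smallest possible combined total.

Check every non-empty split of the stops between the two vehicles; for each half take its own optimal tour:
  {S} + {E, Y, B, H}: 16 + 85 = 101
  {E} + {S, Y, B, H}: 52 + 63 = 115
  {S, E} + {Y, B, H}: 62 + 63 = 125
  {Y} + {S, E, B, H}: 14 + 72 = 86
  {S, Y} + {E, B, H}: 29 + 72 = 101
  {E, Y} + {S, B, H}: 66 + 50 = 116
  … (15 splits in total)
Best: vehicle 1 W → Y → W = 14; vehicle 2 W → S → B → E → H → W = 72; combined 86.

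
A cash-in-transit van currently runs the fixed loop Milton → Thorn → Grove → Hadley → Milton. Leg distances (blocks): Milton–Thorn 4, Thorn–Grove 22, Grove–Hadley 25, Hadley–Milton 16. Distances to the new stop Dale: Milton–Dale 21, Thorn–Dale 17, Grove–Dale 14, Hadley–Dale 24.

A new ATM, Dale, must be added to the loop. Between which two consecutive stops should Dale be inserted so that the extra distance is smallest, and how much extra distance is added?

Insertion cost between consecutive stops i–j is d(i,Dale) + d(Dale,j) − d(i,j):
  between Milton and Thorn: 21 + 17 − 4 = 34
  between Thorn and Grove: 17 + 14 − 22 = 9
  between Grove and Hadley: 14 + 24 − 25 = 13
  between Hadley and Milton: 24 + 21 − 16 = 29
Cheapest insertion is between Thorn and Grove, adding 9.
New total = 67 + 9 = 76.

+9 blocks — insert Dale between Thorn and Grove.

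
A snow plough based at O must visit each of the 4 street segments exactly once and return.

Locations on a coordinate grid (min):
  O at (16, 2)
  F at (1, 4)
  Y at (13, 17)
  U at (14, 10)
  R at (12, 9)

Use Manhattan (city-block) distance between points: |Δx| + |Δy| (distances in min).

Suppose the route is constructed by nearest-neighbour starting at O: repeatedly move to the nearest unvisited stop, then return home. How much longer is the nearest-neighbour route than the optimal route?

The nearest-neighbour route is 4 min longer than optimal.

O: U=10, R=11, F=17, Y=18 ⇒ U
U: R=3, Y=8, F=19 ⇒ R
R: Y=9, F=16 ⇒ Y
Y: F=25 ⇒ F
NN route O → U → R → Y → F → O costs 64.
Optimal: O → F → R → Y → U → O costs 60 (by enumerating all 12 distinct tours).
Excess = 64 − 60 = 4.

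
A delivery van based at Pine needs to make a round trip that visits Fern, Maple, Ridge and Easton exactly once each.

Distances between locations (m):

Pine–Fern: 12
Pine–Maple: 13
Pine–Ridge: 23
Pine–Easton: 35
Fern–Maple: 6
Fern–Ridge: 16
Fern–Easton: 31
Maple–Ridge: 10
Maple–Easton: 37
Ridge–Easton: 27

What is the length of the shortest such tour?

With 4 stops there are 4!/2 = 12 distinct round trips (a route and its reverse cost the same).
Pine → Fern → Maple → Ridge → Easton → Pine: 12+6+10+27+35 = 90
Pine → Fern → Maple → Easton → Ridge → Pine: 12+6+37+27+23 = 105
Pine → Fern → Ridge → Maple → Easton → Pine: 12+16+10+37+35 = 110
Pine → Fern → Ridge → Easton → Maple → Pine: 12+16+27+37+13 = 105
Pine → Fern → Easton → Maple → Ridge → Pine: 12+31+37+10+23 = 113
Pine → Fern → Easton → Ridge → Maple → Pine: 12+31+27+10+13 = 93
Pine → Maple → Fern → Ridge → Easton → Pine: 13+6+16+27+35 = 97
Pine → Maple → Fern → Easton → Ridge → Pine: 13+6+31+27+23 = 100
Pine → Maple → Ridge → Fern → Easton → Pine: 13+10+16+31+35 = 105
Pine → Maple → Easton → Fern → Ridge → Pine: 13+37+31+16+23 = 120
Pine → Ridge → Fern → Maple → Easton → Pine: 23+16+6+37+35 = 117
Pine → Ridge → Maple → Fern → Easton → Pine: 23+10+6+31+35 = 105
The minimum is 90.
One optimal route: Pine → Fern → Maple → Ridge → Easton → Pine (or its reverse).

Shortest round trip = 90 m.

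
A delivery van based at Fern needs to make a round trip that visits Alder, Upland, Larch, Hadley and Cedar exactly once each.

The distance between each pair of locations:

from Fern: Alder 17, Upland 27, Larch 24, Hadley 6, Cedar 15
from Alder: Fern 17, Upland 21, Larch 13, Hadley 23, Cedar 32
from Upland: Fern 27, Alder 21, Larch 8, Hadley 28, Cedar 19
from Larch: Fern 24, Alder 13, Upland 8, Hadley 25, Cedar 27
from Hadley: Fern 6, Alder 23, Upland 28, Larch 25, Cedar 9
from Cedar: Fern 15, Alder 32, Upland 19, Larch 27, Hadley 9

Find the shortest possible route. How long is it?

Fern - Alder - Upland - Larch - Hadley - Cedar - Fern: 17+21+8+25+9+15 = 95
Fern - Alder - Upland - Larch - Cedar - Hadley - Fern: 17+21+8+27+9+6 = 88
Fern - Alder - Upland - Hadley - Larch - Cedar - Fern: 17+21+28+25+27+15 = 133
Fern - Alder - Upland - Hadley - Cedar - Larch - Fern: 17+21+28+9+27+24 = 126
Fern - Alder - Upland - Cedar - Larch - Hadley - Fern: 17+21+19+27+25+6 = 115
Fern - Alder - Upland - Cedar - Hadley - Larch - Fern: 17+21+19+9+25+24 = 115
Fern - Alder - Larch - Upland - Hadley - Cedar - Fern: 17+13+8+28+9+15 = 90
Fern - Alder - Larch - Upland - Cedar - Hadley - Fern: 17+13+8+19+9+6 = 72
Fern - Alder - Larch - Hadley - Upland - Cedar - Fern: 17+13+25+28+19+15 = 117
Fern - Alder - Larch - Hadley - Cedar - Upland - Fern: 17+13+25+9+19+27 = 110
Fern - Alder - Larch - Cedar - Upland - Hadley - Fern: 17+13+27+19+28+6 = 110
Fern - Alder - Larch - Cedar - Hadley - Upland - Fern: 17+13+27+9+28+27 = 121
Fern - Alder - Hadley - Upland - Larch - Cedar - Fern: 17+23+28+8+27+15 = 118
Fern - Alder - Hadley - Upland - Cedar - Larch - Fern: 17+23+28+19+27+24 = 138
… (46 more)
The minimum is 72.
One optimal route: Fern → Alder → Larch → Upland → Cedar → Hadley → Fern (or its reverse).

Shortest round trip = 72.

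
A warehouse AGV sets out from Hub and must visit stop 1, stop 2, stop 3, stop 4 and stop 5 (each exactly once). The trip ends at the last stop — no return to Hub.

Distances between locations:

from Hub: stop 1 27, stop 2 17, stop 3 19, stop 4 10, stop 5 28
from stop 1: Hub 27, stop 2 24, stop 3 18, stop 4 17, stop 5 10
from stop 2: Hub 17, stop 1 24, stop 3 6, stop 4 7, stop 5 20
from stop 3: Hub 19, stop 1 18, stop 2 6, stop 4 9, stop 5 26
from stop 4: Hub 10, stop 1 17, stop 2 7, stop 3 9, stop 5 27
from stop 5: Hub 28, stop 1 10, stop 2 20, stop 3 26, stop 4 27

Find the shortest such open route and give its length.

There are 5! = 120 possible orderings.
Hub - stop 1 - stop 2 - stop 3 - stop 4 - stop 5: 27+24+6+9+27 = 93
Hub - stop 1 - stop 2 - stop 3 - stop 5 - stop 4: 27+24+6+26+27 = 110
Hub - stop 1 - stop 2 - stop 4 - stop 3 - stop 5: 27+24+7+9+26 = 93
Hub - stop 1 - stop 2 - stop 4 - stop 5 - stop 3: 27+24+7+27+26 = 111
Hub - stop 1 - stop 2 - stop 5 - stop 3 - stop 4: 27+24+20+26+9 = 106
Hub - stop 1 - stop 2 - stop 5 - stop 4 - stop 3: 27+24+20+27+9 = 107
Hub - stop 1 - stop 3 - stop 2 - stop 4 - stop 5: 27+18+6+7+27 = 85
Hub - stop 1 - stop 3 - stop 2 - stop 5 - stop 4: 27+18+6+20+27 = 98
Hub - stop 1 - stop 3 - stop 4 - stop 2 - stop 5: 27+18+9+7+20 = 81
Hub - stop 1 - stop 3 - stop 4 - stop 5 - stop 2: 27+18+9+27+20 = 101
Hub - stop 1 - stop 3 - stop 5 - stop 2 - stop 4: 27+18+26+20+7 = 98
Hub - stop 1 - stop 3 - stop 5 - stop 4 - stop 2: 27+18+26+27+7 = 105
Hub - stop 1 - stop 4 - stop 2 - stop 3 - stop 5: 27+17+7+6+26 = 83
Hub - stop 1 - stop 4 - stop 2 - stop 5 - stop 3: 27+17+7+20+26 = 97
… (106 more)
Hub - stop 4 - stop 2 - stop 3 - stop 1 - stop 5: 10+7+6+18+10 = 51  ← best
The minimum is 51.
One shortest path: Hub → stop 4 → stop 2 → stop 3 → stop 1 → stop 5.

51 — the minimum one-way total.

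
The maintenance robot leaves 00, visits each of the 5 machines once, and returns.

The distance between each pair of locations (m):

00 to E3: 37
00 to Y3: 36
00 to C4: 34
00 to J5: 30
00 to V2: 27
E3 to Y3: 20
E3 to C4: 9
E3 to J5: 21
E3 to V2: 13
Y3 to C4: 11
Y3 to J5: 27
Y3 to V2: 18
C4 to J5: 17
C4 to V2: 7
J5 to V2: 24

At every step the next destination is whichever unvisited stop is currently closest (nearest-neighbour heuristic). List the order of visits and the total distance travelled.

00 → [V2:27 / J5:30 / C4:34 / Y3:36 / E3:37] → V2 (27)
V2 → [C4:7 / E3:13 / Y3:18 / J5:24] → C4 (7)
C4 → [E3:9 / Y3:11 / J5:17] → E3 (9)
E3 → [Y3:20 / J5:21] → Y3 (20)
Y3 → [J5:27] → J5 (27)
Return J5→00: 30.
Total = 27 + 7 + 9 + 20 + 27 + 30 = 120.

Nearest-neighbour total = 120 m; route 00 → V2 → C4 → E3 → Y3 → J5 → 00.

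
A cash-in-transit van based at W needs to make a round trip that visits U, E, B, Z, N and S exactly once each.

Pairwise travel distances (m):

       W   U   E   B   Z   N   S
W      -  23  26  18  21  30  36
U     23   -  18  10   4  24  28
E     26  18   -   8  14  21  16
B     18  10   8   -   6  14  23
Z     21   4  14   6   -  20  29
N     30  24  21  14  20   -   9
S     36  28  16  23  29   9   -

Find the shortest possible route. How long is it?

96 m — the shortest possible round trip.

W-U-E-B-Z-N-S-W: 23+18+8+6+20+9+36 = 120
W-U-E-B-Z-S-N-W: 23+18+8+6+29+9+30 = 123
W-U-E-B-N-Z-S-W: 23+18+8+14+20+29+36 = 148
W-U-E-B-N-S-Z-W: 23+18+8+14+9+29+21 = 122
W-U-E-B-S-Z-N-W: 23+18+8+23+29+20+30 = 151
W-U-E-B-S-N-Z-W: 23+18+8+23+9+20+21 = 122
W-U-E-Z-B-N-S-W: 23+18+14+6+14+9+36 = 120
W-U-E-Z-B-S-N-W: 23+18+14+6+23+9+30 = 123
… (352 more)
W-U-Z-B-E-S-N-W: 23+4+6+8+16+9+30 = 96  ← best
The minimum is 96.
One optimal route: W → U → Z → B → E → S → N → W (or its reverse).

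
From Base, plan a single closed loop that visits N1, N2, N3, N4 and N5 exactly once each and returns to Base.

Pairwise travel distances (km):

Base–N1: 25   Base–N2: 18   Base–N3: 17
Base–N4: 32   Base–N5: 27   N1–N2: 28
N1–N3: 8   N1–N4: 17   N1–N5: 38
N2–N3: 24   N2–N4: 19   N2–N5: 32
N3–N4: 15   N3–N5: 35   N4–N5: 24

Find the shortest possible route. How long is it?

Base-N1-N2-N3-N4-N5-Base: 25+28+24+15+24+27 = 143
Base-N1-N2-N3-N5-N4-Base: 25+28+24+35+24+32 = 168
Base-N1-N2-N4-N3-N5-Base: 25+28+19+15+35+27 = 149
Base-N1-N2-N4-N5-N3-Base: 25+28+19+24+35+17 = 148
Base-N1-N2-N5-N3-N4-Base: 25+28+32+35+15+32 = 167
Base-N1-N2-N5-N4-N3-Base: 25+28+32+24+15+17 = 141
Base-N1-N3-N2-N4-N5-Base: 25+8+24+19+24+27 = 127
Base-N1-N3-N2-N5-N4-Base: 25+8+24+32+24+32 = 145
Base-N1-N3-N4-N2-N5-Base: 25+8+15+19+32+27 = 126
Base-N1-N3-N4-N5-N2-Base: 25+8+15+24+32+18 = 122
Base-N1-N3-N5-N2-N4-Base: 25+8+35+32+19+32 = 151
Base-N1-N3-N5-N4-N2-Base: 25+8+35+24+19+18 = 129
Base-N1-N4-N2-N3-N5-Base: 25+17+19+24+35+27 = 147
Base-N1-N4-N2-N5-N3-Base: 25+17+19+32+35+17 = 145
… (46 more)
Base-N2-N5-N4-N1-N3-Base: 18+32+24+17+8+17 = 116  ← best
The minimum is 116.
One optimal route: Base → N2 → N5 → N4 → N1 → N3 → Base (or its reverse).

116 km — the shortest possible round trip.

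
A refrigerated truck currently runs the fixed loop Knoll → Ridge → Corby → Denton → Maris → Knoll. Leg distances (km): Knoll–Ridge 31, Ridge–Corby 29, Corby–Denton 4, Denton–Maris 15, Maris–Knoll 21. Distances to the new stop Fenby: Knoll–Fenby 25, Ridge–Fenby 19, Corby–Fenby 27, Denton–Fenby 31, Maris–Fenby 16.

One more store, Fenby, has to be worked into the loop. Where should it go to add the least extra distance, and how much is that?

Insertion cost between consecutive stops i–j is d(i,Fenby) + d(Fenby,j) − d(i,j):
  between Knoll and Ridge: 25 + 19 − 31 = 13
  between Ridge and Corby: 19 + 27 − 29 = 17
  between Corby and Denton: 27 + 31 − 4 = 54
  between Denton and Maris: 31 + 16 − 15 = 32
  between Maris and Knoll: 16 + 25 − 21 = 20
Cheapest insertion is between Knoll and Ridge, adding 13.
New total = 100 + 13 = 113.

Minimum extra distance: 13 km, inserting Fenby between Knoll and Ridge.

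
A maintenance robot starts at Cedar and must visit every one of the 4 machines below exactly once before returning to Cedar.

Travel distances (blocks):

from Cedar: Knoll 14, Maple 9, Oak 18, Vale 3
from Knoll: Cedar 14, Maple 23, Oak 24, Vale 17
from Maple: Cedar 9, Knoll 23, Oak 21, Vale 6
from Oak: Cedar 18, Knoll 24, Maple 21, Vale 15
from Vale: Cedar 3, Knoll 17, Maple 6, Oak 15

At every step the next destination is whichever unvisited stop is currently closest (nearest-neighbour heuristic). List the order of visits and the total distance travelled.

At Cedar the remaining stops are Vale 3, Maple 9, Knoll 14, Oak 18; go to Vale.
At Vale the remaining stops are Maple 6, Oak 15, Knoll 17; go to Maple.
At Maple the remaining stops are Oak 21, Knoll 23; go to Oak.
At Oak the remaining stops are Knoll 24; go to Knoll.
Return Knoll→Cedar: 14.
Total = 3 + 6 + 21 + 24 + 14 = 68.

68 blocks along Cedar → Vale → Maple → Oak → Knoll → Cedar.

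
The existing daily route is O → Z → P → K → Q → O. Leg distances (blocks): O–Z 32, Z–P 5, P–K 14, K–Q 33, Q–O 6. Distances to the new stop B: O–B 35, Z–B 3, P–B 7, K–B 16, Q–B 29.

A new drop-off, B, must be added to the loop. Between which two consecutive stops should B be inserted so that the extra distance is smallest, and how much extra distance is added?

+5 blocks — insert B between Z and P.

Insertion cost between consecutive stops i–j is d(i,B) + d(B,j) − d(i,j):
  between O and Z: 35 + 3 − 32 = 6
  between Z and P: 3 + 7 − 5 = 5
  between P and K: 7 + 16 − 14 = 9
  between K and Q: 16 + 29 − 33 = 12
  between Q and O: 29 + 35 − 6 = 58
Cheapest insertion is between Z and P, adding 5.
New total = 90 + 5 = 95.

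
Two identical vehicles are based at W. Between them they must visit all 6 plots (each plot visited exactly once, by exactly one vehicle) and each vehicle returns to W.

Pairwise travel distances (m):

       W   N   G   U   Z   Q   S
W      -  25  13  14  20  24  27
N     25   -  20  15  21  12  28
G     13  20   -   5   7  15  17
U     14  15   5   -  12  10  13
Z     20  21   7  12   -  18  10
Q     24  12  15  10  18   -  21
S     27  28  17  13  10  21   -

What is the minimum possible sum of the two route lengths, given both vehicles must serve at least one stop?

116 m — the smallest possible combined total.

Try each way of splitting the stops between the two vehicles (each non-empty) and, for each split, find the best tour for each vehicle:
  {N} + {G, U, Z, Q, S}: 50 + 75 = 125
  {G} + {N, U, Z, Q, S}: 26 + 90 = 116
  {N, G} + {U, Z, Q, S}: 58 + 75 = 133
  {U} + {N, G, Z, Q, S}: 28 + 88 = 116
  {N, U} + {G, Z, Q, S}: 54 + 75 = 129
  {G, U} + {N, Z, Q, S}: 32 + 88 = 120
  … (31 splits in total)
Best: vehicle 1 W → G → W = 26; vehicle 2 W → N → Q → U → S → Z → W = 90; combined 116.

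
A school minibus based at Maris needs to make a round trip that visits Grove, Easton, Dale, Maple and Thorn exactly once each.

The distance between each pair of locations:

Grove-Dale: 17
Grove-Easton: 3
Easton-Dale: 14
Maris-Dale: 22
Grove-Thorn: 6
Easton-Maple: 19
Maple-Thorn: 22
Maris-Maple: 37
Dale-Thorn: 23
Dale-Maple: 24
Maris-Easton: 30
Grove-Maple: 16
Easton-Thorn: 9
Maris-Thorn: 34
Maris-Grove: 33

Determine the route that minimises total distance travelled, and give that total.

Minimum total distance: 104.

Maris → Grove → Easton → Dale → Maple → Thorn → Maris: 33+3+14+24+22+34 = 130
Maris → Grove → Easton → Dale → Thorn → Maple → Maris: 33+3+14+23+22+37 = 132
Maris → Grove → Easton → Maple → Dale → Thorn → Maris: 33+3+19+24+23+34 = 136
Maris → Grove → Easton → Maple → Thorn → Dale → Maris: 33+3+19+22+23+22 = 122
Maris → Grove → Easton → Thorn → Dale → Maple → Maris: 33+3+9+23+24+37 = 129
Maris → Grove → Easton → Thorn → Maple → Dale → Maris: 33+3+9+22+24+22 = 113
Maris → Grove → Dale → Easton → Maple → Thorn → Maris: 33+17+14+19+22+34 = 139
Maris → Grove → Dale → Easton → Thorn → Maple → Maris: 33+17+14+9+22+37 = 132
Maris → Grove → Dale → Maple → Easton → Thorn → Maris: 33+17+24+19+9+34 = 136
Maris → Grove → Dale → Maple → Thorn → Easton → Maris: 33+17+24+22+9+30 = 135
Maris → Grove → Dale → Thorn → Easton → Maple → Maris: 33+17+23+9+19+37 = 138
Maris → Grove → Dale → Thorn → Maple → Easton → Maris: 33+17+23+22+19+30 = 144
Maris → Grove → Maple → Easton → Dale → Thorn → Maris: 33+16+19+14+23+34 = 139
Maris → Grove → Maple → Easton → Thorn → Dale → Maris: 33+16+19+9+23+22 = 122
… (46 more)
Maris → Dale → Easton → Grove → Thorn → Maple → Maris: 22+14+3+6+22+37 = 104  ← best
The minimum is 104.
One optimal route: Maris → Dale → Easton → Grove → Thorn → Maple → Maris (or its reverse).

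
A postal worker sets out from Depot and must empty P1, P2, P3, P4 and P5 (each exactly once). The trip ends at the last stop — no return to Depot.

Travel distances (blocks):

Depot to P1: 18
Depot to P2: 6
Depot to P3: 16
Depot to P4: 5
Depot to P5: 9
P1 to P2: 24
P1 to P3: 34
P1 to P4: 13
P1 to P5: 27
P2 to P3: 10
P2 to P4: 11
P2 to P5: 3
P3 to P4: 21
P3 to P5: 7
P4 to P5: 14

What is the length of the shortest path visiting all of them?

Shortest open route: 50 blocks.

There are 5! = 120 possible orderings.
Depot→P1→P2→P3→P4→P5: 18+24+10+21+14 = 87
Depot→P1→P2→P3→P5→P4: 18+24+10+7+14 = 73
Depot→P1→P2→P4→P3→P5: 18+24+11+21+7 = 81
Depot→P1→P2→P4→P5→P3: 18+24+11+14+7 = 74
Depot→P1→P2→P5→P3→P4: 18+24+3+7+21 = 73
Depot→P1→P2→P5→P4→P3: 18+24+3+14+21 = 80
Depot→P1→P3→P2→P4→P5: 18+34+10+11+14 = 87
Depot→P1→P3→P2→P5→P4: 18+34+10+3+14 = 79
Depot→P1→P3→P4→P2→P5: 18+34+21+11+3 = 87
Depot→P1→P3→P4→P5→P2: 18+34+21+14+3 = 90
Depot→P1→P3→P5→P2→P4: 18+34+7+3+11 = 73
Depot→P1→P3→P5→P4→P2: 18+34+7+14+11 = 84
Depot→P1→P4→P2→P3→P5: 18+13+11+10+7 = 59
Depot→P1→P4→P2→P5→P3: 18+13+11+3+7 = 52
… (106 more)
Depot→P2→P3→P5→P4→P1: 6+10+7+14+13 = 50  ← best
The minimum is 50.
One shortest path: Depot → P2 → P3 → P5 → P4 → P1.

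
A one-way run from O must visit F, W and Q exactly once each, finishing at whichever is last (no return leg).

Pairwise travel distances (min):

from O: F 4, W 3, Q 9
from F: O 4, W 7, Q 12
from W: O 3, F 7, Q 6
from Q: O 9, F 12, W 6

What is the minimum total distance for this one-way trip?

There are 3! = 6 possible orderings.
O→F→W→Q: 4+7+6 = 17
O→F→Q→W: 4+12+6 = 22
O→W→F→Q: 3+7+12 = 22
O→W→Q→F: 3+6+12 = 21
O→Q→F→W: 9+12+7 = 28
O→Q→W→F: 9+6+7 = 22
The minimum is 17.
One shortest path: O → F → W → Q.

Minimum one-way distance = 17 min.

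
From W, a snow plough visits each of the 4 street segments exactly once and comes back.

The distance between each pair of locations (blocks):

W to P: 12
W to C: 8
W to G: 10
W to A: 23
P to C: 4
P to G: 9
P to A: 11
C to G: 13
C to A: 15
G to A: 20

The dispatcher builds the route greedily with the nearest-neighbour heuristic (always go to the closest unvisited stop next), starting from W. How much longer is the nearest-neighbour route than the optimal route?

W: C=8, G=10, P=12, A=23 ⇒ C
C: P=4, G=13, A=15 ⇒ P
P: G=9, A=11 ⇒ G
G: A=20 ⇒ A
NN route W → C → P → G → A → W costs 64.
Optimal: W → C → P → A → G → W costs 53 (by enumerating all 12 distinct tours).
Excess = 64 − 53 = 11.

The nearest-neighbour route is 11 blocks longer than optimal.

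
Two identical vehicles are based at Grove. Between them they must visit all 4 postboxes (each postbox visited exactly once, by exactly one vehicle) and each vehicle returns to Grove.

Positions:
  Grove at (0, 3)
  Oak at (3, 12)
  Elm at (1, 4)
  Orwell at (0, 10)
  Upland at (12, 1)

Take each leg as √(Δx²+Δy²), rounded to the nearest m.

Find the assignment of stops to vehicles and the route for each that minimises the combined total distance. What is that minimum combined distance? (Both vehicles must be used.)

Try each way of splitting the stops between the two vehicles (each non-empty) and, for each split, find the best tour for each vehicle:
  {Oak} + {Elm, Orwell, Upland}: 18 + 34 = 52
  {Elm} + {Oak, Orwell, Upland}: 2 + 37 = 39
  {Oak, Elm} + {Orwell, Upland}: 18 + 34 = 52
  {Orwell} + {Oak, Elm, Upland}: 14 + 35 = 49
  {Oak, Orwell} + {Elm, Upland}: 20 + 24 = 44
  {Elm, Orwell} + {Oak, Upland}: 14 + 35 = 49
  … (7 splits in total)
Best: vehicle 1 Grove → Elm → Grove = 2; vehicle 2 Grove → Orwell → Oak → Upland → Grove = 37; combined 39.

39 m — the smallest possible combined total.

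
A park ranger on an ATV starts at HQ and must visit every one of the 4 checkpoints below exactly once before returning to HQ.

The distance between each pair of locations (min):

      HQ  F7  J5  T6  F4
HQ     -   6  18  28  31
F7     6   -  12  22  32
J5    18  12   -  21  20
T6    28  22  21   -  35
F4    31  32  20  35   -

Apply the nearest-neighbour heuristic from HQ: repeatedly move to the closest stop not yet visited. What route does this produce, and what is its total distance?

Total distance 101 min via the nearest-neighbour route HQ → F7 → J5 → F4 → T6 → HQ.

From HQ: distances to unvisited — F7=6, J5=18, T6=28, F4=31. Nearest is F7 (6).
From F7: distances to unvisited — J5=12, T6=22, F4=32. Nearest is J5 (12).
From J5: distances to unvisited — F4=20, T6=21. Nearest is F4 (20).
From F4: distances to unvisited — T6=35. Nearest is T6 (35).
Return T6→HQ: 28.
Total = 6 + 12 + 20 + 35 + 28 = 101.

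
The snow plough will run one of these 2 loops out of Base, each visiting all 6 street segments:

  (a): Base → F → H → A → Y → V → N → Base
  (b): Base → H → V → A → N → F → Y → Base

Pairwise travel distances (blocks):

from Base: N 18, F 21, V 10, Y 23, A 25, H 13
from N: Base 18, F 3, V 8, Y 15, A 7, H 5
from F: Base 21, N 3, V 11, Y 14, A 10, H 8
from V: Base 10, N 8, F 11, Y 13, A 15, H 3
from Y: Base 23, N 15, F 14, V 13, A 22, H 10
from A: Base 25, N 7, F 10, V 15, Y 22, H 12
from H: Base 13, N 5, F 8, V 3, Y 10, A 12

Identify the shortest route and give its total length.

Shortest is (b), total 78 blocks.

(a): 21 + 8 + 12 + 22 + 13 + 8 + 18 = 102
(b): 13 + 3 + 15 + 7 + 3 + 14 + 23 = 78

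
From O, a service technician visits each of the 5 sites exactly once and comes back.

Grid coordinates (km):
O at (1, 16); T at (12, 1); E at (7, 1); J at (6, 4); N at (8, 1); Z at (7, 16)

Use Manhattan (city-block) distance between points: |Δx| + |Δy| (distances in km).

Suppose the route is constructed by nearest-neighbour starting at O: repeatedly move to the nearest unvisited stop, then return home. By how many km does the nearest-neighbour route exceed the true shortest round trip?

From O: Z=6, J=17, E=21, N=22, T=26 → choose Z (6).
From Z: J=13, E=15, N=16, T=20 → choose J (13).
From J: E=4, N=5, T=9 → choose E (4).
From E: N=1, T=5 → choose N (1).
From N: T=4 → choose T (4).
NN route O → Z → J → E → N → T → O costs 54.
Optimal: O → J → T → N → E → Z → O costs 52 (by enumerating all 60 distinct tours).
Excess = 54 − 52 = 2.

The nearest-neighbour route is 2 km longer than optimal.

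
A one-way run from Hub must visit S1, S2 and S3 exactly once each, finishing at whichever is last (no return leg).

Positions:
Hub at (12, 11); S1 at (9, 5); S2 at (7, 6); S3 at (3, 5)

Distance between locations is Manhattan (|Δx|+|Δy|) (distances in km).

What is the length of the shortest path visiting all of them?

There are 3! = 6 possible orderings.
Hub → S1 → S2 → S3: 9+3+5 = 17
Hub → S1 → S3 → S2: 9+6+5 = 20
Hub → S2 → S1 → S3: 10+3+6 = 19
Hub → S2 → S3 → S1: 10+5+6 = 21
Hub → S3 → S1 → S2: 15+6+3 = 24
Hub → S3 → S2 → S1: 15+5+3 = 23
The minimum is 17.
One shortest path: Hub → S1 → S2 → S3.

Minimum one-way distance = 17 km.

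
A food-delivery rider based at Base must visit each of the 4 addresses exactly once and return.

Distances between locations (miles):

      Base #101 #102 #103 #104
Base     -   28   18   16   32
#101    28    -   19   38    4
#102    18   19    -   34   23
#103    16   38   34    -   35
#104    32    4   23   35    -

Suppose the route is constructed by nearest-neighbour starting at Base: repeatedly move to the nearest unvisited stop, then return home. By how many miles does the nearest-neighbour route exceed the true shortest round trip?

The nearest-neighbour route is 13 miles longer than optimal.

Base: #103=16, #102=18, #101=28, #104=32 ⇒ #103
#103: #102=34, #104=35, #101=38 ⇒ #102
#102: #101=19, #104=23 ⇒ #101
#101: #104=4 ⇒ #104
NN route Base → #103 → #102 → #101 → #104 → Base costs 105.
Optimal: Base → #102 → #101 → #104 → #103 → Base costs 92 (by enumerating all 12 distinct tours).
Excess = 105 − 92 = 13.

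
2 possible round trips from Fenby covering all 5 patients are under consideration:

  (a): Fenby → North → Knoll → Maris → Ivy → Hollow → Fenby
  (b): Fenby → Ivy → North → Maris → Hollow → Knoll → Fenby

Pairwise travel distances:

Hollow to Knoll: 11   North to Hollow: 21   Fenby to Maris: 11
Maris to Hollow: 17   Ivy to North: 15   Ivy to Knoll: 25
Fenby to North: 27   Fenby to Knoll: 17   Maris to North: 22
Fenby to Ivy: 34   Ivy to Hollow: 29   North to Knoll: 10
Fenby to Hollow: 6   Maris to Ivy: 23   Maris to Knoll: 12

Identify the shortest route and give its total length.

(a): 27 + 10 + 12 + 23 + 29 + 6 = 107
(b): 34 + 15 + 22 + 17 + 11 + 17 = 116

Shortest is (a), total 107.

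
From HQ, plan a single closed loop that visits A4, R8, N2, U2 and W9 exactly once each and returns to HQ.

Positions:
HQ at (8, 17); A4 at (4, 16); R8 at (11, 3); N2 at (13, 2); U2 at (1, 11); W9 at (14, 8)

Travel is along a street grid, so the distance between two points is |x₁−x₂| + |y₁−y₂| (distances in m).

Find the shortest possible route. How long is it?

Shortest round trip = 56 m.

There are 60 distinct closed tours to check (reversals are equivalent).
HQ-A4-R8-N2-U2-W9-HQ: 5+20+3+21+16+15 = 80
HQ-A4-R8-N2-W9-U2-HQ: 5+20+3+7+16+13 = 64
HQ-A4-R8-U2-N2-W9-HQ: 5+20+18+21+7+15 = 86
HQ-A4-R8-U2-W9-N2-HQ: 5+20+18+16+7+20 = 86
HQ-A4-R8-W9-N2-U2-HQ: 5+20+8+7+21+13 = 74
HQ-A4-R8-W9-U2-N2-HQ: 5+20+8+16+21+20 = 90
HQ-A4-N2-R8-U2-W9-HQ: 5+23+3+18+16+15 = 80
HQ-A4-N2-R8-W9-U2-HQ: 5+23+3+8+16+13 = 68
HQ-A4-N2-U2-R8-W9-HQ: 5+23+21+18+8+15 = 90
HQ-A4-N2-U2-W9-R8-HQ: 5+23+21+16+8+17 = 90
HQ-A4-N2-W9-R8-U2-HQ: 5+23+7+8+18+13 = 74
HQ-A4-N2-W9-U2-R8-HQ: 5+23+7+16+18+17 = 86
HQ-A4-U2-R8-N2-W9-HQ: 5+8+18+3+7+15 = 56
HQ-A4-U2-R8-W9-N2-HQ: 5+8+18+8+7+20 = 66
… (46 more)
The minimum is 56.
One optimal route: HQ → A4 → U2 → R8 → N2 → W9 → HQ (or its reverse).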